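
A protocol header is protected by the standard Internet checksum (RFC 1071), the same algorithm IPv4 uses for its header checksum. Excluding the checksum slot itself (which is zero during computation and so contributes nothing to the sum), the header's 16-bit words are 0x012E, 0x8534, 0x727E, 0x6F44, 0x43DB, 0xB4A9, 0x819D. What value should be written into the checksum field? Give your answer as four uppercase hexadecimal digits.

One's-complement addition (fold any carry out of bit 15 back into bit 0):
  0x012E + 0x8534 = 0x08662
  0x8662 + 0x727E = 0x0F8E0
  0xF8E0 + 0x6F44 = 0x16824 → wrap carry → 0x6825
  0x6825 + 0x43DB = 0x0AC00
  0xAC00 + 0xB4A9 = 0x160A9 → wrap carry → 0x60AA
  0x60AA + 0x819D = 0x0E247
One's-complement sum = 0xE247.
Checksum = ~0xE247 & 0xFFFF = 0x1DB8.

1DB8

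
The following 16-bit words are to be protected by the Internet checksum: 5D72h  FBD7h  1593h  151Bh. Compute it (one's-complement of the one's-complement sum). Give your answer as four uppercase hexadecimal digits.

One's-complement addition (fold any carry out of bit 15 back into bit 0):
  0x5D72 + 0xFBD7 = 0x15949 → wrap carry → 0x594A
  0x594A + 0x1593 = 0x06EDD
  0x6EDD + 0x151B = 0x083F8
One's-complement sum = 0x83F8.
Checksum = ~0x83F8 & 0xFFFF = 0x7C07.

7C07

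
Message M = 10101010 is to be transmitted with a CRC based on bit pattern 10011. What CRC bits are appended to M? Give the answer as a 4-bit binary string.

Append 4 zeros: 101010100000. Divide by 10011 (XOR where the leading bit is 1):
  pos 0: 10101 XOR 10011 = 00110
  pos 2: 11001 XOR 10011 = 01010
  pos 3: 10100 XOR 10011 = 00111
  pos 5: 11100 XOR 10011 = 01111
  pos 6: 11110 XOR 10011 = 01101
  pos 7: 11010 XOR 10011 = 01001
Remainder (last 4 bits) = 1001. This is the CRC / FCS.

1001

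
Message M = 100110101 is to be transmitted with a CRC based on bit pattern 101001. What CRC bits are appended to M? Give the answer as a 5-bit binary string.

11111

Append 5 zeros: 10011010100000. Divide by 101001 (XOR where the leading bit is 1):
  pos 0: 100110 XOR 101001 = 001111
  pos 2: 111110 XOR 101001 = 010111
  pos 3: 101111 XOR 101001 = 000110
  pos 6: 110000 XOR 101001 = 011001
  pos 7: 110010 XOR 101001 = 011011
  pos 8: 110110 XOR 101001 = 011111
Remainder (last 5 bits) = 11111. This is the CRC / FCS.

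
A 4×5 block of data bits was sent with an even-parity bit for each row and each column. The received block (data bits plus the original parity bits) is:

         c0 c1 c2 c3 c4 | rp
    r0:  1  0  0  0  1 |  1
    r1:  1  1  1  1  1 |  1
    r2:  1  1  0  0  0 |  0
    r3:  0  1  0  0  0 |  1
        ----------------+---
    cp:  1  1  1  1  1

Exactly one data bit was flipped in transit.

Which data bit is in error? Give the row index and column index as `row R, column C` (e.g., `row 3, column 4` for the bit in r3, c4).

Recompute each row's even parity and compare to rp:
  r0: data parity 0, sent rp 1 → mismatch
  r1: data parity 1, sent rp 1 → ok
  r2: data parity 0, sent rp 0 → ok
  r3: data parity 1, sent rp 1 → ok
Recompute each column's even parity and compare to cp:
  c0: data parity 1, sent cp 1 → ok
  c1: data parity 1, sent cp 1 → ok
  c2: data parity 1, sent cp 1 → ok
  c3: data parity 1, sent cp 1 → ok
  c4: data parity 0, sent cp 1 → mismatch
Exactly one row (r0) and one column (c4) fail → the flipped bit is at their intersection.

row 0, column 4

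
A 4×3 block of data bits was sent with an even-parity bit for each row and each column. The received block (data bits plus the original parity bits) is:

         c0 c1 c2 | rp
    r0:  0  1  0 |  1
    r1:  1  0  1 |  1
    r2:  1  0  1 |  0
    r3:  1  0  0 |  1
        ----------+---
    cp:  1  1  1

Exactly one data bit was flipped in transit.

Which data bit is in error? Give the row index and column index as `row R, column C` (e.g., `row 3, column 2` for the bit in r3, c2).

Recompute each row's even parity and compare to rp:
  r0: data parity 1, sent rp 1 → ok
  r1: data parity 0, sent rp 1 → mismatch
  r2: data parity 0, sent rp 0 → ok
  r3: data parity 1, sent rp 1 → ok
Recompute each column's even parity and compare to cp:
  c0: data parity 1, sent cp 1 → ok
  c1: data parity 1, sent cp 1 → ok
  c2: data parity 0, sent cp 1 → mismatch
Exactly one row (r1) and one column (c2) fail → the flipped bit is at their intersection.

row 1, column 2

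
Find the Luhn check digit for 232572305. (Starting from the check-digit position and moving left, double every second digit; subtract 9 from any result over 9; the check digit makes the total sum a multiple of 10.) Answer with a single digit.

Partial digits right→left: 5 0 3 2 7 5 2 3 2
Double every second digit counting from the check-digit position (so the 1st, 3rd, 5th, ... of the partial from the right).
  doubled (with −9 where >9): 1 6 5 4 4 → sum 20
  kept as-is: 0 2 5 3 → sum 10
Total = 20 + 10 = 30.
Check digit = (10 − (30 mod 10)) mod 10 = 0.

0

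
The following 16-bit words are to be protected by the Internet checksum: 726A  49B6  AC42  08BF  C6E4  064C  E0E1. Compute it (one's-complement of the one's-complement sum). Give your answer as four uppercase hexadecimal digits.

E0CA

One's-complement addition (fold any carry out of bit 15 back into bit 0):
  0x726A + 0x49B6 = 0x0BC20
  0xBC20 + 0xAC42 = 0x16862 → wrap carry → 0x6863
  0x6863 + 0x08BF = 0x07122
  0x7122 + 0xC6E4 = 0x13806 → wrap carry → 0x3807
  0x3807 + 0x064C = 0x03E53
  0x3E53 + 0xE0E1 = 0x11F34 → wrap carry → 0x1F35
One's-complement sum = 0x1F35.
Checksum = ~0x1F35 & 0xFFFF = 0xE0CA.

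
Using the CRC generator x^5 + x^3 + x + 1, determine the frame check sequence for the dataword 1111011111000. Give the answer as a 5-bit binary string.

00100

Append 5 zeros: 111101111100000000. Divide by 101011 (XOR where the leading bit is 1):
  pos 0: 111101 XOR 101011 = 010110
  pos 1: 101101 XOR 101011 = 000110
  pos 4: 110111 XOR 101011 = 011100
  pos 5: 111000 XOR 101011 = 010011
  pos 6: 100110 XOR 101011 = 001101
  pos 8: 110100 XOR 101011 = 011111
  pos 9: 111110 XOR 101011 = 010101
  pos 10: 101010 XOR 101011 = 000001
Remainder (last 5 bits) = 00100. This is the CRC / FCS.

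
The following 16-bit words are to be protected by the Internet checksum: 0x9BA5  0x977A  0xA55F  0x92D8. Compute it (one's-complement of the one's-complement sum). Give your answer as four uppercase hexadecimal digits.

94A7

One's-complement addition (fold any carry out of bit 15 back into bit 0):
  0x9BA5 + 0x977A = 0x1331F → wrap carry → 0x3320
  0x3320 + 0xA55F = 0x0D87F
  0xD87F + 0x92D8 = 0x16B57 → wrap carry → 0x6B58
One's-complement sum = 0x6B58.
Checksum = ~0x6B58 & 0xFFFF = 0x94A7.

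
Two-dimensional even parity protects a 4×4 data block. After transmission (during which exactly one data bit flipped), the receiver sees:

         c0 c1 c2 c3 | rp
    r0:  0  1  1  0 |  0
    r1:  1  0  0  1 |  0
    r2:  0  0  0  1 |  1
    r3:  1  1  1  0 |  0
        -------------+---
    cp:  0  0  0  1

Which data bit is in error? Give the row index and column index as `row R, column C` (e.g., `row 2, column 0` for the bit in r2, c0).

row 3, column 3

Recompute each row's even parity and compare to rp:
  r0: data parity 0, sent rp 0 → ok
  r1: data parity 0, sent rp 0 → ok
  r2: data parity 1, sent rp 1 → ok
  r3: data parity 1, sent rp 0 → mismatch
Recompute each column's even parity and compare to cp:
  c0: data parity 0, sent cp 0 → ok
  c1: data parity 0, sent cp 0 → ok
  c2: data parity 0, sent cp 0 → ok
  c3: data parity 0, sent cp 1 → mismatch
Exactly one row (r3) and one column (c3) fail → the flipped bit is at their intersection.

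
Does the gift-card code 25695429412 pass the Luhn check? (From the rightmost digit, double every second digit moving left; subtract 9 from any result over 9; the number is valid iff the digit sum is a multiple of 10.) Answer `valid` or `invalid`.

From the right, keep odd positions and double even positions (subtract 9 from any doubled value over 9):
  doubled (positions 2,4,...): 2 9 8 9 1 → sum 29
  kept (positions 1,3,...): 2 4 2 5 6 2 → sum 21
Total = 50.
50 mod 10 = 0, so the number is valid.

valid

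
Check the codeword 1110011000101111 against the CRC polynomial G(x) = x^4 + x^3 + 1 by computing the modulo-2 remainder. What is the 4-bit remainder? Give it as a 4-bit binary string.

Modulo-2 division of 1110011000101111 by 11001:
  pos 0: 11100 XOR 11001 = 00101
  pos 2: 10111 XOR 11001 = 01110
  pos 3: 11100 XOR 11001 = 00101
  pos 5: 10100 XOR 11001 = 01101
  pos 6: 11011 XOR 11001 = 00010
  pos 9: 10011 XOR 11001 = 01010
  pos 10: 10101 XOR 11001 = 01100
  pos 11: 11001 XOR 11001 = 00000
Remainder = 0000 (zero — the frame passes the CRC check).

0000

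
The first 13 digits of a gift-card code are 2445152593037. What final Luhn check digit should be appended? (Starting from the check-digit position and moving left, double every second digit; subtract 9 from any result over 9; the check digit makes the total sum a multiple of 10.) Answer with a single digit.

3

Partial digits right→left: 7 3 0 3 9 5 2 5 1 5 4 4 2
Double every second digit counting from the check-digit position (so the 1st, 3rd, 5th, ... of the partial from the right).
  doubled (with −9 where >9): 5 0 9 4 2 8 4 → sum 32
  kept as-is: 3 3 5 5 5 4 → sum 25
Total = 32 + 25 = 57.
Check digit = (10 − (57 mod 10)) mod 10 = 3.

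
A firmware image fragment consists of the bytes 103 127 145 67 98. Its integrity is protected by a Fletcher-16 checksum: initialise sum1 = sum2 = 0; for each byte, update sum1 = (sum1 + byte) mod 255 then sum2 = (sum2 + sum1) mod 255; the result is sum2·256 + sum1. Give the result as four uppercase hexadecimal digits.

A01E

Running sums (mod 255):
  after byte 0 (103): sum1=103, sum2=103
  after byte 1 (127): sum1=230, sum2=78
  after byte 2 (145): sum1=120, sum2=198
  after byte 3 (67): sum1=187, sum2=130
  after byte 4 (98): sum1=30, sum2=160
Checksum = sum2·256 + sum1 = 160·256 + 30 = 40990 = 0xA01E.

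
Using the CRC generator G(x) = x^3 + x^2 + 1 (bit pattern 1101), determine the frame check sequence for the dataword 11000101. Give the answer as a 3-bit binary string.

111

Append 3 zeros: 11000101000. Divide by 1101 (XOR where the leading bit is 1):
  pos 0: 1100 XOR 1101 = 0001
  pos 3: 1010 XOR 1101 = 0111
  pos 4: 1111 XOR 1101 = 0010
  pos 6: 1000 XOR 1101 = 0101
  pos 7: 1010 XOR 1101 = 0111
Remainder (last 3 bits) = 111. This is the CRC / FCS.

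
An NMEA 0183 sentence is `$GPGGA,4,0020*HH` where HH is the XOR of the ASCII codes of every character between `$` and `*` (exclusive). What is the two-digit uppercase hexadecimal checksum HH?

60

XOR the ASCII codes of the payload characters:
  'G' = 0x47 → acc = 0x47
  'P' = 0x50 → acc = 0x17
  'G' = 0x47 → acc = 0x50
  'G' = 0x47 → acc = 0x17
  'A' = 0x41 → acc = 0x56
  ',' = 0x2C → acc = 0x7A
  '4' = 0x34 → acc = 0x4E
  ',' = 0x2C → acc = 0x62
  '0' = 0x30 → acc = 0x52
  '0' = 0x30 → acc = 0x62
  '2' = 0x32 → acc = 0x50
  '0' = 0x30 → acc = 0x60
Checksum = 0x60.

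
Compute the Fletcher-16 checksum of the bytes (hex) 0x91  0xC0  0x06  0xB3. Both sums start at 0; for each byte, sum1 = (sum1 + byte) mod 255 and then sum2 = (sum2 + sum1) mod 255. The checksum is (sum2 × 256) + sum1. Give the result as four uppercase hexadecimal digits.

Running sums (mod 255):
  after byte 0 (0x91): sum1=145, sum2=145
  after byte 1 (0xC0): sum1=82, sum2=227
  after byte 2 (0x06): sum1=88, sum2=60
  after byte 3 (0xB3): sum1=12, sum2=72
Checksum = sum2·256 + sum1 = 72·256 + 12 = 18444 = 0x480C.

480C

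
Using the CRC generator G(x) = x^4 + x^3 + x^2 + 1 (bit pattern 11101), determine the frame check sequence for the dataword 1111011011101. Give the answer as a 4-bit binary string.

1100

Append 4 zeros: 11110110111010000. Divide by 11101 (XOR where the leading bit is 1):
  pos 0: 11110 XOR 11101 = 00011
  pos 3: 11110 XOR 11101 = 00011
  pos 6: 11111 XOR 11101 = 00010
  pos 9: 10010 XOR 11101 = 01111
  pos 10: 11110 XOR 11101 = 00011
Remainder (last 4 bits) = 1100. This is the CRC / FCS.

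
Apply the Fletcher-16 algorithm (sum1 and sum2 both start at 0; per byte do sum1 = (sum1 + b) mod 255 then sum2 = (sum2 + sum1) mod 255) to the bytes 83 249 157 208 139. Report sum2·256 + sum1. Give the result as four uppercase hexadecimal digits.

Running sums (mod 255):
  after byte 0 (83): sum1=83, sum2=83
  after byte 1 (249): sum1=77, sum2=160
  after byte 2 (157): sum1=234, sum2=139
  after byte 3 (208): sum1=187, sum2=71
  after byte 4 (139): sum1=71, sum2=142
Checksum = sum2·256 + sum1 = 142·256 + 71 = 36423 = 0x8E47.

8E47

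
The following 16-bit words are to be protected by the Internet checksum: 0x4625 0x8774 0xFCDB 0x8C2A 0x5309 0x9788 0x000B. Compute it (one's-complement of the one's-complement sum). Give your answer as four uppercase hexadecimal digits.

BEC2

One's-complement addition (fold any carry out of bit 15 back into bit 0):
  0x4625 + 0x8774 = 0x0CD99
  0xCD99 + 0xFCDB = 0x1CA74 → wrap carry → 0xCA75
  0xCA75 + 0x8C2A = 0x1569F → wrap carry → 0x56A0
  0x56A0 + 0x5309 = 0x0A9A9
  0xA9A9 + 0x9788 = 0x14131 → wrap carry → 0x4132
  0x4132 + 0x000B = 0x0413D
One's-complement sum = 0x413D.
Checksum = ~0x413D & 0xFFFF = 0xBEC2.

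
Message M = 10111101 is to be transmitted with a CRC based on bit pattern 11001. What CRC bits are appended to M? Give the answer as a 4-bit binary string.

Append 4 zeros: 101111010000. Divide by 11001 (XOR where the leading bit is 1):
  pos 0: 10111 XOR 11001 = 01110
  pos 1: 11101 XOR 11001 = 00100
  pos 3: 10001 XOR 11001 = 01000
  pos 4: 10000 XOR 11001 = 01001
  pos 5: 10010 XOR 11001 = 01011
  pos 6: 10110 XOR 11001 = 01111
  pos 7: 11110 XOR 11001 = 00111
Remainder (last 4 bits) = 0111. This is the CRC / FCS.

0111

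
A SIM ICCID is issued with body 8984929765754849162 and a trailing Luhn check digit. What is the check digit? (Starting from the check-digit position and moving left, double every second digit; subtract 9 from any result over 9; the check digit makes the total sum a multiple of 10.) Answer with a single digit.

Partial digits right→left: 2 6 1 9 4 8 4 5 7 5 6 7 9 2 9 4 8 9 8
Double every second digit counting from the check-digit position (so the 1st, 3rd, 5th, ... of the partial from the right).
  doubled (with −9 where >9): 4 2 8 8 5 3 9 9 7 7 → sum 62
  kept as-is: 6 9 8 5 5 7 2 4 9 → sum 55
Total = 62 + 55 = 117.
Check digit = (10 − (117 mod 10)) mod 10 = 3.

3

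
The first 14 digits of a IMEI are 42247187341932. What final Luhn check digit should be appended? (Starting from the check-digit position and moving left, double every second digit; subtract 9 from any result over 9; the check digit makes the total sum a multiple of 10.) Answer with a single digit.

Partial digits right→left: 2 3 9 1 4 3 7 8 1 7 4 2 2 4
Double every second digit counting from the check-digit position (so the 1st, 3rd, 5th, ... of the partial from the right).
  doubled (with −9 where >9): 4 9 8 5 2 8 4 → sum 40
  kept as-is: 3 1 3 8 7 2 4 → sum 28
Total = 40 + 28 = 68.
Check digit = (10 − (68 mod 10)) mod 10 = 2.

2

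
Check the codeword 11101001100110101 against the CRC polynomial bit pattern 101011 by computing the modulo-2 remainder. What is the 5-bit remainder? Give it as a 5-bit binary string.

Modulo-2 division of 11101001100110101 by 101011:
  pos 0: 111010 XOR 101011 = 010001
  pos 1: 100010 XOR 101011 = 001001
  pos 3: 100111 XOR 101011 = 001100
  pos 5: 110000 XOR 101011 = 011011
  pos 6: 110111 XOR 101011 = 011100
  pos 7: 111001 XOR 101011 = 010010
  pos 8: 100100 XOR 101011 = 001111
  pos 10: 111110 XOR 101011 = 010101
  pos 11: 101011 XOR 101011 = 000000
Remainder = 00000 (zero — the frame passes the CRC check).

00000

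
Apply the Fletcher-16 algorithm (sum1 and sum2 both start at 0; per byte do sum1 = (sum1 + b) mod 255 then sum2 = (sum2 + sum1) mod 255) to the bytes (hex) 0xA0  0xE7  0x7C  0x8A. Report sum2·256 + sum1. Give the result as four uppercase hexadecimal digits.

BD8F

Running sums (mod 255):
  after byte 0 (0xA0): sum1=160, sum2=160
  after byte 1 (0xE7): sum1=136, sum2=41
  after byte 2 (0x7C): sum1=5, sum2=46
  after byte 3 (0x8A): sum1=143, sum2=189
Checksum = sum2·256 + sum1 = 189·256 + 143 = 48527 = 0xBD8F.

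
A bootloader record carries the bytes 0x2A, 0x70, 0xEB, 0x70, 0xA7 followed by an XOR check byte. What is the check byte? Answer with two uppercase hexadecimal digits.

66

XOR the bytes together:
  start with 0x2A
  0x2A ⊕ 0x70 = 0x5A
  0x5A ⊕ 0xEB = 0xB1
  0xB1 ⊕ 0x70 = 0xC1
  0xC1 ⊕ 0xA7 = 0x66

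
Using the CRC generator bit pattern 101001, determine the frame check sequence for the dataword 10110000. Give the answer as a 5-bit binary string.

10000

Append 5 zeros: 1011000000000. Divide by 101001 (XOR where the leading bit is 1):
  pos 0: 101100 XOR 101001 = 000101
  pos 3: 101000 XOR 101001 = 000001
Remainder (last 5 bits) = 10000. This is the CRC / FCS.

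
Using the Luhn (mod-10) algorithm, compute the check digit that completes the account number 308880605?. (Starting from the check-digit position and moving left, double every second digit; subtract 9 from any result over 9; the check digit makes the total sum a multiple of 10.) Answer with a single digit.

8

Partial digits right→left: 5 0 6 0 8 8 8 0 3
Double every second digit counting from the check-digit position (so the 1st, 3rd, 5th, ... of the partial from the right).
  doubled (with −9 where >9): 1 3 7 7 6 → sum 24
  kept as-is: 0 0 8 0 → sum 8
Total = 24 + 8 = 32.
Check digit = (10 − (32 mod 10)) mod 10 = 8.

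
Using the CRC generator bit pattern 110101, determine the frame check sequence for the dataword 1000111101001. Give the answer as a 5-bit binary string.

11111

Append 5 zeros: 100011110100100000. Divide by 110101 (XOR where the leading bit is 1):
  pos 0: 100011 XOR 110101 = 010110
  pos 1: 101101 XOR 110101 = 011000
  pos 2: 110001 XOR 110101 = 000100
  pos 5: 100010 XOR 110101 = 010111
  pos 6: 101110 XOR 110101 = 011011
  pos 7: 110111 XOR 110101 = 000010
  pos 11: 100000 XOR 110101 = 010101
  pos 12: 101010 XOR 110101 = 011111
Remainder (last 5 bits) = 11111. This is the CRC / FCS.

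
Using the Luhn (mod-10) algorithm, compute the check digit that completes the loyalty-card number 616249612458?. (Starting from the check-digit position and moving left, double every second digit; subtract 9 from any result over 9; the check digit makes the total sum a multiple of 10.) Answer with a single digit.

9

Partial digits right→left: 8 5 4 2 1 6 9 4 2 6 1 6
Double every second digit counting from the check-digit position (so the 1st, 3rd, 5th, ... of the partial from the right).
  doubled (with −9 where >9): 7 8 2 9 4 2 → sum 32
  kept as-is: 5 2 6 4 6 6 → sum 29
Total = 32 + 29 = 61.
Check digit = (10 − (61 mod 10)) mod 10 = 9.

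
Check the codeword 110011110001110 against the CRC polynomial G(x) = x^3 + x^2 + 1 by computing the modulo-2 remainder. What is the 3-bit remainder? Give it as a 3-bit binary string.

110

Modulo-2 division of 110011110001110 by 1101:
  pos 0: 1100 XOR 1101 = 0001
  pos 3: 1111 XOR 1101 = 0010
  pos 5: 1010 XOR 1101 = 0111
  pos 6: 1110 XOR 1101 = 0011
  pos 8: 1101 XOR 1101 = 0000
Remainder = 110 (nonzero — an error is detected).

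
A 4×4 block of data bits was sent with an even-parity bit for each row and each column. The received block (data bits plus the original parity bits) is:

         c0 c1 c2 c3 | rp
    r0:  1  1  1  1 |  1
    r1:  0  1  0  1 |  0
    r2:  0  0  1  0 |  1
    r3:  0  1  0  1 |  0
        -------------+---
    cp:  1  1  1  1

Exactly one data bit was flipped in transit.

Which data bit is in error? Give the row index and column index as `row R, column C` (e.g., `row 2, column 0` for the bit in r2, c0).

row 0, column 2

Recompute each row's even parity and compare to rp:
  r0: data parity 0, sent rp 1 → mismatch
  r1: data parity 0, sent rp 0 → ok
  r2: data parity 1, sent rp 1 → ok
  r3: data parity 0, sent rp 0 → ok
Recompute each column's even parity and compare to cp:
  c0: data parity 1, sent cp 1 → ok
  c1: data parity 1, sent cp 1 → ok
  c2: data parity 0, sent cp 1 → mismatch
  c3: data parity 1, sent cp 1 → ok
Exactly one row (r0) and one column (c2) fail → the flipped bit is at their intersection.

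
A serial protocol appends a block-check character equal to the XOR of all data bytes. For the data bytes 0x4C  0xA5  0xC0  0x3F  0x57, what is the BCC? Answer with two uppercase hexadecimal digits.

XOR the bytes together:
  start with 0x4C
  0x4C ⊕ 0xA5 = 0xE9
  0xE9 ⊕ 0xC0 = 0x29
  0x29 ⊕ 0x3F = 0x16
  0x16 ⊕ 0x57 = 0x41

41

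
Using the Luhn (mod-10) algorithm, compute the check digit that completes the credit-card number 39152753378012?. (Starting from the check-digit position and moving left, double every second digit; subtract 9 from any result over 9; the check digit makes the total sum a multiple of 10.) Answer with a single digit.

Partial digits right→left: 2 1 0 8 7 3 3 5 7 2 5 1 9 3
Double every second digit counting from the check-digit position (so the 1st, 3rd, 5th, ... of the partial from the right).
  doubled (with −9 where >9): 4 0 5 6 5 1 9 → sum 30
  kept as-is: 1 8 3 5 2 1 3 → sum 23
Total = 30 + 23 = 53.
Check digit = (10 − (53 mod 10)) mod 10 = 7.

7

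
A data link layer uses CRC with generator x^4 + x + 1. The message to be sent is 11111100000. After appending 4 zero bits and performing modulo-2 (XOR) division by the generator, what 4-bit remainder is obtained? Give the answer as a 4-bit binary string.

Append 4 zeros: 111111000000000. Divide by 10011 (XOR where the leading bit is 1):
  pos 0: 11111 XOR 10011 = 01100
  pos 1: 11001 XOR 10011 = 01010
  pos 2: 10100 XOR 10011 = 00111
  pos 4: 11100 XOR 10011 = 01111
  pos 5: 11110 XOR 10011 = 01101
  pos 6: 11010 XOR 10011 = 01001
  pos 7: 10010 XOR 10011 = 00001
Remainder (last 4 bits) = 1000. This is the CRC / FCS.

1000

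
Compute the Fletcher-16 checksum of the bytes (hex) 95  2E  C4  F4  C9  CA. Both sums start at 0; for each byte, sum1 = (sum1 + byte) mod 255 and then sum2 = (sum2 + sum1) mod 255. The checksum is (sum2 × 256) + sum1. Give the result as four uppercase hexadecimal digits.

Running sums (mod 255):
  after byte 0 (95): sum1=149, sum2=149
  after byte 1 (2E): sum1=195, sum2=89
  after byte 2 (C4): sum1=136, sum2=225
  after byte 3 (F4): sum1=125, sum2=95
  after byte 4 (C9): sum1=71, sum2=166
  after byte 5 (CA): sum1=18, sum2=184
Checksum = sum2·256 + sum1 = 184·256 + 18 = 47122 = 0xB812.

B812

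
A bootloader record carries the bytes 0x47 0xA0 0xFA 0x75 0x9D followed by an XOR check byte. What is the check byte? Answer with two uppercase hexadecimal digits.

XOR the bytes together:
  start with 0x47
  0x47 ⊕ 0xA0 = 0xE7
  0xE7 ⊕ 0xFA = 0x1D
  0x1D ⊕ 0x75 = 0x68
  0x68 ⊕ 0x9D = 0xF5

F5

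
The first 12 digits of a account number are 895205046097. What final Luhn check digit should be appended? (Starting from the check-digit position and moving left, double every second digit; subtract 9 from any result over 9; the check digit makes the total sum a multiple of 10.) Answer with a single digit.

Partial digits right→left: 7 9 0 6 4 0 5 0 2 5 9 8
Double every second digit counting from the check-digit position (so the 1st, 3rd, 5th, ... of the partial from the right).
  doubled (with −9 where >9): 5 0 8 1 4 9 → sum 27
  kept as-is: 9 6 0 0 5 8 → sum 28
Total = 27 + 28 = 55.
Check digit = (10 − (55 mod 10)) mod 10 = 5.

5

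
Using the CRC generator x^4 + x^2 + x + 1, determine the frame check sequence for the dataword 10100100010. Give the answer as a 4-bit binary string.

Append 4 zeros: 101001000100000. Divide by 10111 (XOR where the leading bit is 1):
  pos 0: 10100 XOR 10111 = 00011
  pos 3: 11100 XOR 10111 = 01011
  pos 4: 10110 XOR 10111 = 00001
  pos 8: 11000 XOR 10111 = 01111
  pos 9: 11110 XOR 10111 = 01001
  pos 10: 10010 XOR 10111 = 00101
Remainder (last 4 bits) = 0101. This is the CRC / FCS.

0101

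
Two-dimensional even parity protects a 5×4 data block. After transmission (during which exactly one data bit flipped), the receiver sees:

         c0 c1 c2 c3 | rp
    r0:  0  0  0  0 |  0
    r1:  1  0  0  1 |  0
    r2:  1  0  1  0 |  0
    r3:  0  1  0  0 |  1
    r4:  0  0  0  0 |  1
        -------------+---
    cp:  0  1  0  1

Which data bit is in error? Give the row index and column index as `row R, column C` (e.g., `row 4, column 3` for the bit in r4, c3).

row 4, column 2

Recompute each row's even parity and compare to rp:
  r0: data parity 0, sent rp 0 → ok
  r1: data parity 0, sent rp 0 → ok
  r2: data parity 0, sent rp 0 → ok
  r3: data parity 1, sent rp 1 → ok
  r4: data parity 0, sent rp 1 → mismatch
Recompute each column's even parity and compare to cp:
  c0: data parity 0, sent cp 0 → ok
  c1: data parity 1, sent cp 1 → ok
  c2: data parity 1, sent cp 0 → mismatch
  c3: data parity 1, sent cp 1 → ok
Exactly one row (r4) and one column (c2) fail → the flipped bit is at their intersection.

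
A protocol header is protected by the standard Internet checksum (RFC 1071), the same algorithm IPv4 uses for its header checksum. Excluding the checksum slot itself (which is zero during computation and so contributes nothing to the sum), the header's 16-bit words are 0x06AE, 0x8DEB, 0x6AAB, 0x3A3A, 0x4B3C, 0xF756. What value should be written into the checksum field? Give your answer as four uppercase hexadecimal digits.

One's-complement addition (fold any carry out of bit 15 back into bit 0):
  0x06AE + 0x8DEB = 0x09499
  0x9499 + 0x6AAB = 0x0FF44
  0xFF44 + 0x3A3A = 0x1397E → wrap carry → 0x397F
  0x397F + 0x4B3C = 0x084BB
  0x84BB + 0xF756 = 0x17C11 → wrap carry → 0x7C12
One's-complement sum = 0x7C12.
Checksum = ~0x7C12 & 0xFFFF = 0x83ED.

83ED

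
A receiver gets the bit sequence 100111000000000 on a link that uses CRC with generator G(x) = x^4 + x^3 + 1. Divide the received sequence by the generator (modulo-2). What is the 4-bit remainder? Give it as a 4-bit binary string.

Modulo-2 division of 100111000000000 by 11001:
  pos 0: 10011 XOR 11001 = 01010
  pos 1: 10101 XOR 11001 = 01100
  pos 2: 11000 XOR 11001 = 00001
  pos 6: 10000 XOR 11001 = 01001
  pos 7: 10010 XOR 11001 = 01011
  pos 8: 10110 XOR 11001 = 01111
  pos 9: 11110 XOR 11001 = 00111
Remainder = 1110 (nonzero — an error is detected).

1110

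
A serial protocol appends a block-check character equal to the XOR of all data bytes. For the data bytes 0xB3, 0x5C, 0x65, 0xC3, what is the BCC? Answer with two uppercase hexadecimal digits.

XOR the bytes together:
  start with 0xB3
  0xB3 ⊕ 0x5C = 0xEF
  0xEF ⊕ 0x65 = 0x8A
  0x8A ⊕ 0xC3 = 0x49

49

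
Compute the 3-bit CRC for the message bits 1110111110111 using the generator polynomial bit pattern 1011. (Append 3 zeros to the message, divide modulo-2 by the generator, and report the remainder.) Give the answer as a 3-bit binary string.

110

Append 3 zeros: 1110111110111000. Divide by 1011 (XOR where the leading bit is 1):
  pos 0: 1110 XOR 1011 = 0101
  pos 1: 1011 XOR 1011 = 0000
  pos 5: 1111 XOR 1011 = 0100
  pos 6: 1000 XOR 1011 = 0011
  pos 8: 1111 XOR 1011 = 0100
  pos 9: 1001 XOR 1011 = 0010
  pos 11: 1000 XOR 1011 = 0011
Remainder (last 3 bits) = 110. This is the CRC / FCS.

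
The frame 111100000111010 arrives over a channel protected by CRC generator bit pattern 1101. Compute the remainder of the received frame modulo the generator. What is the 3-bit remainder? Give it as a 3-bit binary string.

000

Modulo-2 division of 111100000111010 by 1101:
  pos 0: 1111 XOR 1101 = 0010
  pos 2: 1000 XOR 1101 = 0101
  pos 3: 1010 XOR 1101 = 0111
  pos 4: 1110 XOR 1101 = 0011
  pos 6: 1101 XOR 1101 = 0000
  pos 10: 1101 XOR 1101 = 0000
Remainder = 000 (zero — the frame passes the CRC check).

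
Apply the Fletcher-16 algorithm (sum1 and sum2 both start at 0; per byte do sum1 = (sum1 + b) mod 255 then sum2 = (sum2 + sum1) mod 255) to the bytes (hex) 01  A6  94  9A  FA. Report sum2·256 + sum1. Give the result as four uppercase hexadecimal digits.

Running sums (mod 255):
  after byte 0 (01): sum1=1, sum2=1
  after byte 1 (A6): sum1=167, sum2=168
  after byte 2 (94): sum1=60, sum2=228
  after byte 3 (9A): sum1=214, sum2=187
  after byte 4 (FA): sum1=209, sum2=141
Checksum = sum2·256 + sum1 = 141·256 + 209 = 36305 = 0x8DD1.

8DD1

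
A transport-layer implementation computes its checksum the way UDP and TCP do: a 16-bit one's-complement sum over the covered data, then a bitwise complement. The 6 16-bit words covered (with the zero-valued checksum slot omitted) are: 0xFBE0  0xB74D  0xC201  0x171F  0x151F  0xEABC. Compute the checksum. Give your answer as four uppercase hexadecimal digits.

73D4

One's-complement addition (fold any carry out of bit 15 back into bit 0):
  0xFBE0 + 0xB74D = 0x1B32D → wrap carry → 0xB32E
  0xB32E + 0xC201 = 0x1752F → wrap carry → 0x7530
  0x7530 + 0x171F = 0x08C4F
  0x8C4F + 0x151F = 0x0A16E
  0xA16E + 0xEABC = 0x18C2A → wrap carry → 0x8C2B
One's-complement sum = 0x8C2B.
Checksum = ~0x8C2B & 0xFFFF = 0x73D4.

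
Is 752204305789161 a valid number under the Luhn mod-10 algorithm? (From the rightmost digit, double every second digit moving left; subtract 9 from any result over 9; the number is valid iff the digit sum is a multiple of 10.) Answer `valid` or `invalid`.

invalid

From the right, keep odd positions and double even positions (subtract 9 from any doubled value over 9):
  doubled (positions 2,4,...): 3 9 5 0 8 4 1 → sum 30
  kept (positions 1,3,...): 1 1 8 5 3 0 2 7 → sum 27
Total = 57.
57 mod 10 = 7, so the number is invalid.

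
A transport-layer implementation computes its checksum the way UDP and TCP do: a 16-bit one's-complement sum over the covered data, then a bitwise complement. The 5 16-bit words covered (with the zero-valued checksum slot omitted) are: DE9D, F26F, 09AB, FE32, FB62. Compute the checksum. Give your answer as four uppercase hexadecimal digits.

2BB1

One's-complement addition (fold any carry out of bit 15 back into bit 0):
  0xDE9D + 0xF26F = 0x1D10C → wrap carry → 0xD10D
  0xD10D + 0x09AB = 0x0DAB8
  0xDAB8 + 0xFE32 = 0x1D8EA → wrap carry → 0xD8EB
  0xD8EB + 0xFB62 = 0x1D44D → wrap carry → 0xD44E
One's-complement sum = 0xD44E.
Checksum = ~0xD44E & 0xFFFF = 0x2BB1.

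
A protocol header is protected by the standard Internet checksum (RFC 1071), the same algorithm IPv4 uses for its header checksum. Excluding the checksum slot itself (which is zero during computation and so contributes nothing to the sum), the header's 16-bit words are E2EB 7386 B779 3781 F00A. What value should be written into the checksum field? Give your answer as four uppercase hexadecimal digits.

One's-complement addition (fold any carry out of bit 15 back into bit 0):
  0xE2EB + 0x7386 = 0x15671 → wrap carry → 0x5672
  0x5672 + 0xB779 = 0x10DEB → wrap carry → 0x0DEC
  0x0DEC + 0x3781 = 0x0456D
  0x456D + 0xF00A = 0x13577 → wrap carry → 0x3578
One's-complement sum = 0x3578.
Checksum = ~0x3578 & 0xFFFF = 0xCA87.

CA87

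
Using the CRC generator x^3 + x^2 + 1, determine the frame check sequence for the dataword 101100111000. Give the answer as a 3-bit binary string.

000

Append 3 zeros: 101100111000000. Divide by 1101 (XOR where the leading bit is 1):
  pos 0: 1011 XOR 1101 = 0110
  pos 1: 1100 XOR 1101 = 0001
  pos 4: 1011 XOR 1101 = 0110
  pos 5: 1101 XOR 1101 = 0000
Remainder (last 3 bits) = 000. This is the CRC / FCS.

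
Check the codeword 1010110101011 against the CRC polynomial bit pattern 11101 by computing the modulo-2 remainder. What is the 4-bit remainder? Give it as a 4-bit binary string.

Modulo-2 division of 1010110101011 by 11101:
  pos 0: 10101 XOR 11101 = 01000
  pos 1: 10001 XOR 11101 = 01100
  pos 2: 11000 XOR 11101 = 00101
  pos 4: 10110 XOR 11101 = 01011
  pos 5: 10111 XOR 11101 = 01010
  pos 6: 10100 XOR 11101 = 01001
  pos 7: 10011 XOR 11101 = 01110
  pos 8: 11101 XOR 11101 = 00000
Remainder = 0000 (zero — the frame passes the CRC check).

0000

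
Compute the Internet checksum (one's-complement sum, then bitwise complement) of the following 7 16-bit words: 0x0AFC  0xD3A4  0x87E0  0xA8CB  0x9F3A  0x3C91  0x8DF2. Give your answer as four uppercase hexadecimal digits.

86F4

One's-complement addition (fold any carry out of bit 15 back into bit 0):
  0x0AFC + 0xD3A4 = 0x0DEA0
  0xDEA0 + 0x87E0 = 0x16680 → wrap carry → 0x6681
  0x6681 + 0xA8CB = 0x10F4C → wrap carry → 0x0F4D
  0x0F4D + 0x9F3A = 0x0AE87
  0xAE87 + 0x3C91 = 0x0EB18
  0xEB18 + 0x8DF2 = 0x1790A → wrap carry → 0x790B
One's-complement sum = 0x790B.
Checksum = ~0x790B & 0xFFFF = 0x86F4.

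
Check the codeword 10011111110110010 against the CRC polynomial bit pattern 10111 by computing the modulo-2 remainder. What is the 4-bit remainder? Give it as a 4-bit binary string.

Modulo-2 division of 10011111110110010 by 10111:
  pos 0: 10011 XOR 10111 = 00100
  pos 2: 10011 XOR 10111 = 00100
  pos 4: 10011 XOR 10111 = 00100
  pos 6: 10010 XOR 10111 = 00101
  pos 8: 10111 XOR 10111 = 00000
Remainder = 0010 (nonzero — an error is detected).

0010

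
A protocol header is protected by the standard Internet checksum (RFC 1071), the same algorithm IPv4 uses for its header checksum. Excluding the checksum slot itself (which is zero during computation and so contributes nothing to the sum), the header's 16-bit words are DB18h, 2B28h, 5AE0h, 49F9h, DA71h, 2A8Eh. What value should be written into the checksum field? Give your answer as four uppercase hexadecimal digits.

One's-complement addition (fold any carry out of bit 15 back into bit 0):
  0xDB18 + 0x2B28 = 0x10640 → wrap carry → 0x0641
  0x0641 + 0x5AE0 = 0x06121
  0x6121 + 0x49F9 = 0x0AB1A
  0xAB1A + 0xDA71 = 0x1858B → wrap carry → 0x858C
  0x858C + 0x2A8E = 0x0B01A
One's-complement sum = 0xB01A.
Checksum = ~0xB01A & 0xFFFF = 0x4FE5.

4FE5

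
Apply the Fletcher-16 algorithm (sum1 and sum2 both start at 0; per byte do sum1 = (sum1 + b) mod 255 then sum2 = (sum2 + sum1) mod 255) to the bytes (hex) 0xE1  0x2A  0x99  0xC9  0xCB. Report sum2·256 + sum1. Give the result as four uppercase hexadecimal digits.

3E3B

Running sums (mod 255):
  after byte 0 (0xE1): sum1=225, sum2=225
  after byte 1 (0x2A): sum1=12, sum2=237
  after byte 2 (0x99): sum1=165, sum2=147
  after byte 3 (0xC9): sum1=111, sum2=3
  after byte 4 (0xCB): sum1=59, sum2=62
Checksum = sum2·256 + sum1 = 62·256 + 59 = 15931 = 0x3E3B.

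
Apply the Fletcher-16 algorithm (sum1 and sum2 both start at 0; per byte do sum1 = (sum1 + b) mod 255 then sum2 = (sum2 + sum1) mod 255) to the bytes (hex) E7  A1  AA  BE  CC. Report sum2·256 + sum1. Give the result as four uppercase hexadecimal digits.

58BF

Running sums (mod 255):
  after byte 0 (E7): sum1=231, sum2=231
  after byte 1 (A1): sum1=137, sum2=113
  after byte 2 (AA): sum1=52, sum2=165
  after byte 3 (BE): sum1=242, sum2=152
  after byte 4 (CC): sum1=191, sum2=88
Checksum = sum2·256 + sum1 = 88·256 + 191 = 22719 = 0x58BF.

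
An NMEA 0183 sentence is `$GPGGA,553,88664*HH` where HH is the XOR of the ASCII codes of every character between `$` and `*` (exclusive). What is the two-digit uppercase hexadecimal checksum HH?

XOR the ASCII codes of the payload characters:
  'G' = 0x47 → acc = 0x47
  'P' = 0x50 → acc = 0x17
  'G' = 0x47 → acc = 0x50
  'G' = 0x47 → acc = 0x17
  'A' = 0x41 → acc = 0x56
  ',' = 0x2C → acc = 0x7A
  '5' = 0x35 → acc = 0x4F
  '5' = 0x35 → acc = 0x7A
  '3' = 0x33 → acc = 0x49
  ',' = 0x2C → acc = 0x65
  '8' = 0x38 → acc = 0x5D
  '8' = 0x38 → acc = 0x65
  '6' = 0x36 → acc = 0x53
  '6' = 0x36 → acc = 0x65
  '4' = 0x34 → acc = 0x51
Checksum = 0x51.

51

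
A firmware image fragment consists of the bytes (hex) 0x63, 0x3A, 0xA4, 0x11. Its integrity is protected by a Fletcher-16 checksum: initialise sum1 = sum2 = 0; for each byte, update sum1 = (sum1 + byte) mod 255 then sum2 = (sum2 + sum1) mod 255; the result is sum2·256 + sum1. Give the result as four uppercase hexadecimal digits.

9653

Running sums (mod 255):
  after byte 0 (0x63): sum1=99, sum2=99
  after byte 1 (0x3A): sum1=157, sum2=1
  after byte 2 (0xA4): sum1=66, sum2=67
  after byte 3 (0x11): sum1=83, sum2=150
Checksum = sum2·256 + sum1 = 150·256 + 83 = 38483 = 0x9653.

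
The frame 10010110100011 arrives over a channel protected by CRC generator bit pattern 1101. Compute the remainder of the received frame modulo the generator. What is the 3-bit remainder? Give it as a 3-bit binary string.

000

Modulo-2 division of 10010110100011 by 1101:
  pos 0: 1001 XOR 1101 = 0100
  pos 1: 1000 XOR 1101 = 0101
  pos 2: 1011 XOR 1101 = 0110
  pos 3: 1101 XOR 1101 = 0000
  pos 8: 1000 XOR 1101 = 0101
  pos 9: 1011 XOR 1101 = 0110
  pos 10: 1101 XOR 1101 = 0000
Remainder = 000 (zero — the frame passes the CRC check).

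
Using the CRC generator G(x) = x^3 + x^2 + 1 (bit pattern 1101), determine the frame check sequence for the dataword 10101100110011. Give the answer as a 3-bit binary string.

000

Append 3 zeros: 10101100110011000. Divide by 1101 (XOR where the leading bit is 1):
  pos 0: 1010 XOR 1101 = 0111
  pos 1: 1111 XOR 1101 = 0010
  pos 3: 1010 XOR 1101 = 0111
  pos 4: 1110 XOR 1101 = 0011
  pos 6: 1111 XOR 1101 = 0010
  pos 8: 1000 XOR 1101 = 0101
  pos 9: 1011 XOR 1101 = 0110
  pos 10: 1101 XOR 1101 = 0000
Remainder (last 3 bits) = 000. This is the CRC / FCS.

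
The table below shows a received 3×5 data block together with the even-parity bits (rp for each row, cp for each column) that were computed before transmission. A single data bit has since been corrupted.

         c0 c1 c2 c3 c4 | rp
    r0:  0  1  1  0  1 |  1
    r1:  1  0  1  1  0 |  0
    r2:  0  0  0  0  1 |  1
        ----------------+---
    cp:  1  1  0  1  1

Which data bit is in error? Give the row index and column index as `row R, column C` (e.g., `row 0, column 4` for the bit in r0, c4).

Recompute each row's even parity and compare to rp:
  r0: data parity 1, sent rp 1 → ok
  r1: data parity 1, sent rp 0 → mismatch
  r2: data parity 1, sent rp 1 → ok
Recompute each column's even parity and compare to cp:
  c0: data parity 1, sent cp 1 → ok
  c1: data parity 1, sent cp 1 → ok
  c2: data parity 0, sent cp 0 → ok
  c3: data parity 1, sent cp 1 → ok
  c4: data parity 0, sent cp 1 → mismatch
Exactly one row (r1) and one column (c4) fail → the flipped bit is at their intersection.

row 1, column 4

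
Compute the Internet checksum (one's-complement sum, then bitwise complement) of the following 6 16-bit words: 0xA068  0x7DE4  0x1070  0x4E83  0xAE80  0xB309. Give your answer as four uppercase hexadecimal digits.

One's-complement addition (fold any carry out of bit 15 back into bit 0):
  0xA068 + 0x7DE4 = 0x11E4C → wrap carry → 0x1E4D
  0x1E4D + 0x1070 = 0x02EBD
  0x2EBD + 0x4E83 = 0x07D40
  0x7D40 + 0xAE80 = 0x12BC0 → wrap carry → 0x2BC1
  0x2BC1 + 0xB309 = 0x0DECA
One's-complement sum = 0xDECA.
Checksum = ~0xDECA & 0xFFFF = 0x2135.

2135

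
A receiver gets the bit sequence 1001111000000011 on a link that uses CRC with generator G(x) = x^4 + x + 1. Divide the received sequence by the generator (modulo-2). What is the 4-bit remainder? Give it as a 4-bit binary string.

1110

Modulo-2 division of 1001111000000011 by 10011:
  pos 0: 10011 XOR 10011 = 00000
  pos 5: 11000 XOR 10011 = 01011
  pos 6: 10110 XOR 10011 = 00101
  pos 8: 10100 XOR 10011 = 00111
  pos 10: 11101 XOR 10011 = 01110
  pos 11: 11101 XOR 10011 = 01110
Remainder = 1110 (nonzero — an error is detected).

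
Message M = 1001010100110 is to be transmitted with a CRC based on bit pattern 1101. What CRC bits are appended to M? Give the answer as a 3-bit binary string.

010

Append 3 zeros: 1001010100110000. Divide by 1101 (XOR where the leading bit is 1):
  pos 0: 1001 XOR 1101 = 0100
  pos 1: 1000 XOR 1101 = 0101
  pos 2: 1011 XOR 1101 = 0110
  pos 3: 1100 XOR 1101 = 0001
  pos 6: 1100 XOR 1101 = 0001
  pos 9: 1110 XOR 1101 = 0011
  pos 11: 1100 XOR 1101 = 0001
Remainder (last 3 bits) = 010. This is the CRC / FCS.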